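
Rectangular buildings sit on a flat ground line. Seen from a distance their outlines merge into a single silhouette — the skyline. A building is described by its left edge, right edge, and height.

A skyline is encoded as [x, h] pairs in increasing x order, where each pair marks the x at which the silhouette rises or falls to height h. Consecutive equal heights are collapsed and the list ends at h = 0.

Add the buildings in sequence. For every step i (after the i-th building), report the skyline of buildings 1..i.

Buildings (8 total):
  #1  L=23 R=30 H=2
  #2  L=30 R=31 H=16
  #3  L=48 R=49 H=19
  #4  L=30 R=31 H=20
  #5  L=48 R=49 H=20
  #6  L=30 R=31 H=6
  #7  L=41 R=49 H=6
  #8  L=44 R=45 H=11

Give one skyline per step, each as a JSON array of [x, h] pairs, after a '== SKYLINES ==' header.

== SKYLINES ==
[[23,2],[30,0]]
[[23,2],[30,16],[31,0]]
[[23,2],[30,16],[31,0],[48,19],[49,0]]
[[23,2],[30,20],[31,0],[48,19],[49,0]]
[[23,2],[30,20],[31,0],[48,20],[49,0]]
[[23,2],[30,20],[31,0],[48,20],[49,0]]
[[23,2],[30,20],[31,0],[41,6],[48,20],[49,0]]
[[23,2],[30,20],[31,0],[41,6],[44,11],[45,6],[48,20],[49,0]]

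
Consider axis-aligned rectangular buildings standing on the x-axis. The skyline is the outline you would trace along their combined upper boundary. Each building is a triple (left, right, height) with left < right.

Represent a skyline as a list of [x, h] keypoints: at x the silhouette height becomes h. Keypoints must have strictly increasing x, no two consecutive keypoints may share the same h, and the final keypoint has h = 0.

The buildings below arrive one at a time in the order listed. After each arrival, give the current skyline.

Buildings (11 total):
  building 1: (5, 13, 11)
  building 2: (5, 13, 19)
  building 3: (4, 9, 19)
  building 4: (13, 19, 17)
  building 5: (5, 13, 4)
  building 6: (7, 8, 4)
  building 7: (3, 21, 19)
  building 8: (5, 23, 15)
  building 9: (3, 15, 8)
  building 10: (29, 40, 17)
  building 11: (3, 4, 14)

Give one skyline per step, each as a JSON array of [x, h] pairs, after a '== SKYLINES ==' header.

== SKYLINES ==
[[5,11],[13,0]]
[[5,19],[13,0]]
[[4,19],[13,0]]
[[4,19],[13,17],[19,0]]
[[4,19],[13,17],[19,0]]
[[4,19],[13,17],[19,0]]
[[3,19],[21,0]]
[[3,19],[21,15],[23,0]]
[[3,19],[21,15],[23,0]]
[[3,19],[21,15],[23,0],[29,17],[40,0]]
[[3,19],[21,15],[23,0],[29,17],[40,0]]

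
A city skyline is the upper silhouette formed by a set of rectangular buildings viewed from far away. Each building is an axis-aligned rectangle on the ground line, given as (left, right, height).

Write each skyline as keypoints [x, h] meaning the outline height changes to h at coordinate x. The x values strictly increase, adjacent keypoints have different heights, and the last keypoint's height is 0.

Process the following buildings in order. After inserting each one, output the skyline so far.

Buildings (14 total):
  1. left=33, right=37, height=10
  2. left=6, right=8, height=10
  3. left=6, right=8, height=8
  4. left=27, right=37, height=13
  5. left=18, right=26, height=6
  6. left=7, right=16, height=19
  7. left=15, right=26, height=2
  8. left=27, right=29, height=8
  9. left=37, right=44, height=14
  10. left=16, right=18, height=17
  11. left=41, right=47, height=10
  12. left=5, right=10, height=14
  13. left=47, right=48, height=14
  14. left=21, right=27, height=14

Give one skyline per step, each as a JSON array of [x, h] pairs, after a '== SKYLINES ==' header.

== SKYLINES ==
[[33,10],[37,0]]
[[6,10],[8,0],[33,10],[37,0]]
[[6,10],[8,0],[33,10],[37,0]]
[[6,10],[8,0],[27,13],[37,0]]
[[6,10],[8,0],[18,6],[26,0],[27,13],[37,0]]
[[6,10],[7,19],[16,0],[18,6],[26,0],[27,13],[37,0]]
[[6,10],[7,19],[16,2],[18,6],[26,0],[27,13],[37,0]]
[[6,10],[7,19],[16,2],[18,6],[26,0],[27,13],[37,0]]
[[6,10],[7,19],[16,2],[18,6],[26,0],[27,13],[37,14],[44,0]]
[[6,10],[7,19],[16,17],[18,6],[26,0],[27,13],[37,14],[44,0]]
[[6,10],[7,19],[16,17],[18,6],[26,0],[27,13],[37,14],[44,10],[47,0]]
[[5,14],[7,19],[16,17],[18,6],[26,0],[27,13],[37,14],[44,10],[47,0]]
[[5,14],[7,19],[16,17],[18,6],[26,0],[27,13],[37,14],[44,10],[47,14],[48,0]]
[[5,14],[7,19],[16,17],[18,6],[21,14],[27,13],[37,14],[44,10],[47,14],[48,0]]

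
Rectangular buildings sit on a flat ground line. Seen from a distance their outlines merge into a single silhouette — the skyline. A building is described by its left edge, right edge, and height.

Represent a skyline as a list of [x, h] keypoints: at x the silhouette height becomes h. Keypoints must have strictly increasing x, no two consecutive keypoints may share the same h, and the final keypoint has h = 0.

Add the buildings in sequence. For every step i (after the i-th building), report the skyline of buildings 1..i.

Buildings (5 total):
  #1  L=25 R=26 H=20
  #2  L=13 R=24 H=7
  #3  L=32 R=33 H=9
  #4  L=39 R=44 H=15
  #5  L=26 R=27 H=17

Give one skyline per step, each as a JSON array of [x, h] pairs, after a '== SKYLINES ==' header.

== SKYLINES ==
[[25,20],[26,0]]
[[13,7],[24,0],[25,20],[26,0]]
[[13,7],[24,0],[25,20],[26,0],[32,9],[33,0]]
[[13,7],[24,0],[25,20],[26,0],[32,9],[33,0],[39,15],[44,0]]
[[13,7],[24,0],[25,20],[26,17],[27,0],[32,9],[33,0],[39,15],[44,0]]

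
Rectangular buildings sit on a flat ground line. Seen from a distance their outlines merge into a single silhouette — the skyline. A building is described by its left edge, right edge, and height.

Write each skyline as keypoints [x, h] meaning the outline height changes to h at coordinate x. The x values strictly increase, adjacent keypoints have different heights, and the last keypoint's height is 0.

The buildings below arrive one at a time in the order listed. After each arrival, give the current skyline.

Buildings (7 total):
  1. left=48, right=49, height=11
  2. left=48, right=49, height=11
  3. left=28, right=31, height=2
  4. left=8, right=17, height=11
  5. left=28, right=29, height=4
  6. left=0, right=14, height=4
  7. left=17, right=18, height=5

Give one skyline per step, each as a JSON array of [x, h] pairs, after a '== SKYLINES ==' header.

== SKYLINES ==
[[48,11],[49,0]]
[[48,11],[49,0]]
[[28,2],[31,0],[48,11],[49,0]]
[[8,11],[17,0],[28,2],[31,0],[48,11],[49,0]]
[[8,11],[17,0],[28,4],[29,2],[31,0],[48,11],[49,0]]
[[0,4],[8,11],[17,0],[28,4],[29,2],[31,0],[48,11],[49,0]]
[[0,4],[8,11],[17,5],[18,0],[28,4],[29,2],[31,0],[48,11],[49,0]]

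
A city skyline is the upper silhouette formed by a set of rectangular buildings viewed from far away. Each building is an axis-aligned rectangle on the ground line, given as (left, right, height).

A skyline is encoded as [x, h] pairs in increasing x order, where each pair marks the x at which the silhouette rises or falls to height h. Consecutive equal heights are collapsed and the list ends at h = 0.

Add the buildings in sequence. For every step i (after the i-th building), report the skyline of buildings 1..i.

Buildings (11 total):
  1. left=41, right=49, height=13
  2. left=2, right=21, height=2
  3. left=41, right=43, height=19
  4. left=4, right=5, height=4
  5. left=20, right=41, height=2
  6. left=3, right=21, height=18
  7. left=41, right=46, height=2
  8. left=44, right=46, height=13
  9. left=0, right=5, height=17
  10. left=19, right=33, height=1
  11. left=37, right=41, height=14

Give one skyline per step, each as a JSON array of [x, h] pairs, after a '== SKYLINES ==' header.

== SKYLINES ==
[[41,13],[49,0]]
[[2,2],[21,0],[41,13],[49,0]]
[[2,2],[21,0],[41,19],[43,13],[49,0]]
[[2,2],[4,4],[5,2],[21,0],[41,19],[43,13],[49,0]]
[[2,2],[4,4],[5,2],[41,19],[43,13],[49,0]]
[[2,2],[3,18],[21,2],[41,19],[43,13],[49,0]]
[[2,2],[3,18],[21,2],[41,19],[43,13],[49,0]]
[[2,2],[3,18],[21,2],[41,19],[43,13],[49,0]]
[[0,17],[3,18],[21,2],[41,19],[43,13],[49,0]]
[[0,17],[3,18],[21,2],[41,19],[43,13],[49,0]]
[[0,17],[3,18],[21,2],[37,14],[41,19],[43,13],[49,0]]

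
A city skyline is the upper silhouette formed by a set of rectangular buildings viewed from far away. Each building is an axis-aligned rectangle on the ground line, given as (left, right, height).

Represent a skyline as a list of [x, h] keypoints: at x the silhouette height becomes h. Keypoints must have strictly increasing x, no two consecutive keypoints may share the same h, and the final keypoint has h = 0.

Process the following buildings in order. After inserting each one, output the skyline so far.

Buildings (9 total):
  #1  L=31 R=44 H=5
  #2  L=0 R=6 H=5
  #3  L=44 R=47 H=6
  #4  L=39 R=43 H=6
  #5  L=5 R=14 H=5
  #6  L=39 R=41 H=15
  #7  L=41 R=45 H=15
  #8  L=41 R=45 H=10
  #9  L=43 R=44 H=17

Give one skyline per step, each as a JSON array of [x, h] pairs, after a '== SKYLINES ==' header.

== SKYLINES ==
[[31,5],[44,0]]
[[0,5],[6,0],[31,5],[44,0]]
[[0,5],[6,0],[31,5],[44,6],[47,0]]
[[0,5],[6,0],[31,5],[39,6],[43,5],[44,6],[47,0]]
[[0,5],[14,0],[31,5],[39,6],[43,5],[44,6],[47,0]]
[[0,5],[14,0],[31,5],[39,15],[41,6],[43,5],[44,6],[47,0]]
[[0,5],[14,0],[31,5],[39,15],[45,6],[47,0]]
[[0,5],[14,0],[31,5],[39,15],[45,6],[47,0]]
[[0,5],[14,0],[31,5],[39,15],[43,17],[44,15],[45,6],[47,0]]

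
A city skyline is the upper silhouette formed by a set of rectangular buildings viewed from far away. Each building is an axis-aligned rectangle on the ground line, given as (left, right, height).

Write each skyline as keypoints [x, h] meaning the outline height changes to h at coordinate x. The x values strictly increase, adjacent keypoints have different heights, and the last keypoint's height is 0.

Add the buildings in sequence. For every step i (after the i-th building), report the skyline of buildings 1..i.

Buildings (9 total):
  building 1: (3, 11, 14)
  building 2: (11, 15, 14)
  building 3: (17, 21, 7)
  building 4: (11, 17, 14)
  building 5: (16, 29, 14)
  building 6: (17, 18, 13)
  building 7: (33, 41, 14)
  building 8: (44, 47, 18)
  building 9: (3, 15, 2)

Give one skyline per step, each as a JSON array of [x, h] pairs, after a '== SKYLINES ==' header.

== SKYLINES ==
[[3,14],[11,0]]
[[3,14],[15,0]]
[[3,14],[15,0],[17,7],[21,0]]
[[3,14],[17,7],[21,0]]
[[3,14],[29,0]]
[[3,14],[29,0]]
[[3,14],[29,0],[33,14],[41,0]]
[[3,14],[29,0],[33,14],[41,0],[44,18],[47,0]]
[[3,14],[29,0],[33,14],[41,0],[44,18],[47,0]]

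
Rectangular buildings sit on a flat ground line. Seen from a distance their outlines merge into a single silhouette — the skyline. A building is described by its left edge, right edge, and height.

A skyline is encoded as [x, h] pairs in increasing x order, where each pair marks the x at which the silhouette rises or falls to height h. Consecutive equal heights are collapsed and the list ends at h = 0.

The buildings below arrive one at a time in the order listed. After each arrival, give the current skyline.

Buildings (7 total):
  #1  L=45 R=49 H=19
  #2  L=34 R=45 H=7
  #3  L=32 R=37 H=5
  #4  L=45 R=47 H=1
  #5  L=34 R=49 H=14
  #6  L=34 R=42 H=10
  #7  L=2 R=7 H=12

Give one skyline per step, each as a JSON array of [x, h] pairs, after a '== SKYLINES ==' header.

== SKYLINES ==
[[45,19],[49,0]]
[[34,7],[45,19],[49,0]]
[[32,5],[34,7],[45,19],[49,0]]
[[32,5],[34,7],[45,19],[49,0]]
[[32,5],[34,14],[45,19],[49,0]]
[[32,5],[34,14],[45,19],[49,0]]
[[2,12],[7,0],[32,5],[34,14],[45,19],[49,0]]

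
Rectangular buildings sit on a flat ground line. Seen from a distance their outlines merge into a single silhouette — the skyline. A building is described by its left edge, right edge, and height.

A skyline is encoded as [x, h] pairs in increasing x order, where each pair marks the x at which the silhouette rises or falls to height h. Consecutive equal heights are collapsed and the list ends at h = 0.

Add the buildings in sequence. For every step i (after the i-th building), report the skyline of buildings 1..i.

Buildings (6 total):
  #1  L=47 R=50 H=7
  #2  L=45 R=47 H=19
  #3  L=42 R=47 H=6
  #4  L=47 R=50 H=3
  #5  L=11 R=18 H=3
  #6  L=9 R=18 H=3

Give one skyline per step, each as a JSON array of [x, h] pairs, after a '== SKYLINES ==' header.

== SKYLINES ==
[[47,7],[50,0]]
[[45,19],[47,7],[50,0]]
[[42,6],[45,19],[47,7],[50,0]]
[[42,6],[45,19],[47,7],[50,0]]
[[11,3],[18,0],[42,6],[45,19],[47,7],[50,0]]
[[9,3],[18,0],[42,6],[45,19],[47,7],[50,0]]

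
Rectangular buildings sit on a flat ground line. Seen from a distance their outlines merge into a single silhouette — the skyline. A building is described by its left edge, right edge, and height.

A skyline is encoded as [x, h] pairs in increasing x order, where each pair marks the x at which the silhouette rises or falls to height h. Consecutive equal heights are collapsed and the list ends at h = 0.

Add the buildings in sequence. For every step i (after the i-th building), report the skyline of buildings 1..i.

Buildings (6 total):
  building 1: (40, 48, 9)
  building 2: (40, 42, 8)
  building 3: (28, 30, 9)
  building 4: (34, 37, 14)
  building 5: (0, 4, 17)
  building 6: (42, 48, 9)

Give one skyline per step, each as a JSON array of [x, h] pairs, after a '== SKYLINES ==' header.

== SKYLINES ==
[[40,9],[48,0]]
[[40,9],[48,0]]
[[28,9],[30,0],[40,9],[48,0]]
[[28,9],[30,0],[34,14],[37,0],[40,9],[48,0]]
[[0,17],[4,0],[28,9],[30,0],[34,14],[37,0],[40,9],[48,0]]
[[0,17],[4,0],[28,9],[30,0],[34,14],[37,0],[40,9],[48,0]]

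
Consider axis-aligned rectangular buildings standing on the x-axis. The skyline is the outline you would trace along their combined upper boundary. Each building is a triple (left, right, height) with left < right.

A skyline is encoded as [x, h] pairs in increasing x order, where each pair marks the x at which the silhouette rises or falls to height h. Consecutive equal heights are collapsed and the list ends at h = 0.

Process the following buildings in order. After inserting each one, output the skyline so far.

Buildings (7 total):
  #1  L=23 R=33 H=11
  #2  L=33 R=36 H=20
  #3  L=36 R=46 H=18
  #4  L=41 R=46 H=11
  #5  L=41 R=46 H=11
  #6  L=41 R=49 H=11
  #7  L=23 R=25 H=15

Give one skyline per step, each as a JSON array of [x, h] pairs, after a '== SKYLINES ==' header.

== SKYLINES ==
[[23,11],[33,0]]
[[23,11],[33,20],[36,0]]
[[23,11],[33,20],[36,18],[46,0]]
[[23,11],[33,20],[36,18],[46,0]]
[[23,11],[33,20],[36,18],[46,0]]
[[23,11],[33,20],[36,18],[46,11],[49,0]]
[[23,15],[25,11],[33,20],[36,18],[46,11],[49,0]]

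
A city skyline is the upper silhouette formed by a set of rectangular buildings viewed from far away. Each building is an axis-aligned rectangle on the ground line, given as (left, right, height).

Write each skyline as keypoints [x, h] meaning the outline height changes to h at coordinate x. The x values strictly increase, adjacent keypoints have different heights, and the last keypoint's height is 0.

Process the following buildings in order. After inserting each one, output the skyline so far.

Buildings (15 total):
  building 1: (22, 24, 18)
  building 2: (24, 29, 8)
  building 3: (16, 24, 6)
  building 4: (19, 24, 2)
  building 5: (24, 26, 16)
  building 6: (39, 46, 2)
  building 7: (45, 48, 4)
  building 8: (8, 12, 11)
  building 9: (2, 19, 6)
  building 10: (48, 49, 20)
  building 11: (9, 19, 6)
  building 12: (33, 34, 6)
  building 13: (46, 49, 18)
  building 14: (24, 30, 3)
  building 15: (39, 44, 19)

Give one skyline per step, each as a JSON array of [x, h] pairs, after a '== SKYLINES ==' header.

== SKYLINES ==
[[22,18],[24,0]]
[[22,18],[24,8],[29,0]]
[[16,6],[22,18],[24,8],[29,0]]
[[16,6],[22,18],[24,8],[29,0]]
[[16,6],[22,18],[24,16],[26,8],[29,0]]
[[16,6],[22,18],[24,16],[26,8],[29,0],[39,2],[46,0]]
[[16,6],[22,18],[24,16],[26,8],[29,0],[39,2],[45,4],[48,0]]
[[8,11],[12,0],[16,6],[22,18],[24,16],[26,8],[29,0],[39,2],[45,4],[48,0]]
[[2,6],[8,11],[12,6],[22,18],[24,16],[26,8],[29,0],[39,2],[45,4],[48,0]]
[[2,6],[8,11],[12,6],[22,18],[24,16],[26,8],[29,0],[39,2],[45,4],[48,20],[49,0]]
[[2,6],[8,11],[12,6],[22,18],[24,16],[26,8],[29,0],[39,2],[45,4],[48,20],[49,0]]
[[2,6],[8,11],[12,6],[22,18],[24,16],[26,8],[29,0],[33,6],[34,0],[39,2],[45,4],[48,20],[49,0]]
[[2,6],[8,11],[12,6],[22,18],[24,16],[26,8],[29,0],[33,6],[34,0],[39,2],[45,4],[46,18],[48,20],[49,0]]
[[2,6],[8,11],[12,6],[22,18],[24,16],[26,8],[29,3],[30,0],[33,6],[34,0],[39,2],[45,4],[46,18],[48,20],[49,0]]
[[2,6],[8,11],[12,6],[22,18],[24,16],[26,8],[29,3],[30,0],[33,6],[34,0],[39,19],[44,2],[45,4],[46,18],[48,20],[49,0]]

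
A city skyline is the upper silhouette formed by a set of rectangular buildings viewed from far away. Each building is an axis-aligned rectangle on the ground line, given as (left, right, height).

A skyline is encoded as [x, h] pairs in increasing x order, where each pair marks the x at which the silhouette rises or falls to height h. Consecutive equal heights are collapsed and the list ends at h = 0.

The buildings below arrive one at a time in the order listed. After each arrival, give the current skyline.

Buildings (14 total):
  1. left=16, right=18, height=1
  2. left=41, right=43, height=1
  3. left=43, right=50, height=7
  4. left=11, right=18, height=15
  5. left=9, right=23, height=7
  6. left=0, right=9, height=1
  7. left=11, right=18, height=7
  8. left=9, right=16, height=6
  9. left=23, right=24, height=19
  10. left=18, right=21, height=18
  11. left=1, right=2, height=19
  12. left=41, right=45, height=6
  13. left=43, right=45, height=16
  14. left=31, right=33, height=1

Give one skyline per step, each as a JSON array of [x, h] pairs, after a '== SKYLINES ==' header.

== SKYLINES ==
[[16,1],[18,0]]
[[16,1],[18,0],[41,1],[43,0]]
[[16,1],[18,0],[41,1],[43,7],[50,0]]
[[11,15],[18,0],[41,1],[43,7],[50,0]]
[[9,7],[11,15],[18,7],[23,0],[41,1],[43,7],[50,0]]
[[0,1],[9,7],[11,15],[18,7],[23,0],[41,1],[43,7],[50,0]]
[[0,1],[9,7],[11,15],[18,7],[23,0],[41,1],[43,7],[50,0]]
[[0,1],[9,7],[11,15],[18,7],[23,0],[41,1],[43,7],[50,0]]
[[0,1],[9,7],[11,15],[18,7],[23,19],[24,0],[41,1],[43,7],[50,0]]
[[0,1],[9,7],[11,15],[18,18],[21,7],[23,19],[24,0],[41,1],[43,7],[50,0]]
[[0,1],[1,19],[2,1],[9,7],[11,15],[18,18],[21,7],[23,19],[24,0],[41,1],[43,7],[50,0]]
[[0,1],[1,19],[2,1],[9,7],[11,15],[18,18],[21,7],[23,19],[24,0],[41,6],[43,7],[50,0]]
[[0,1],[1,19],[2,1],[9,7],[11,15],[18,18],[21,7],[23,19],[24,0],[41,6],[43,16],[45,7],[50,0]]
[[0,1],[1,19],[2,1],[9,7],[11,15],[18,18],[21,7],[23,19],[24,0],[31,1],[33,0],[41,6],[43,16],[45,7],[50,0]]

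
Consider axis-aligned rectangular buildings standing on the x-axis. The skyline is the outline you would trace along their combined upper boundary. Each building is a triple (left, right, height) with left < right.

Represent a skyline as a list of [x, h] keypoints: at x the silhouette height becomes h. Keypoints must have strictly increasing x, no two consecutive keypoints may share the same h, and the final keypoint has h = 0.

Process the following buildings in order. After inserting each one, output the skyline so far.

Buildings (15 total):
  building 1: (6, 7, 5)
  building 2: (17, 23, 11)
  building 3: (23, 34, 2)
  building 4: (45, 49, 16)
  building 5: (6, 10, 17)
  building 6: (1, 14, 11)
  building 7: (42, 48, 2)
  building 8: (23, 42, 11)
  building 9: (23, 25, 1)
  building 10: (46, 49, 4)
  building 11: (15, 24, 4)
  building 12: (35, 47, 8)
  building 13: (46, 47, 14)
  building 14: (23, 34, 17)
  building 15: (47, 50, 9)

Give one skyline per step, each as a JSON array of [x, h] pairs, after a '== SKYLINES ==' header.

== SKYLINES ==
[[6,5],[7,0]]
[[6,5],[7,0],[17,11],[23,0]]
[[6,5],[7,0],[17,11],[23,2],[34,0]]
[[6,5],[7,0],[17,11],[23,2],[34,0],[45,16],[49,0]]
[[6,17],[10,0],[17,11],[23,2],[34,0],[45,16],[49,0]]
[[1,11],[6,17],[10,11],[14,0],[17,11],[23,2],[34,0],[45,16],[49,0]]
[[1,11],[6,17],[10,11],[14,0],[17,11],[23,2],[34,0],[42,2],[45,16],[49,0]]
[[1,11],[6,17],[10,11],[14,0],[17,11],[42,2],[45,16],[49,0]]
[[1,11],[6,17],[10,11],[14,0],[17,11],[42,2],[45,16],[49,0]]
[[1,11],[6,17],[10,11],[14,0],[17,11],[42,2],[45,16],[49,0]]
[[1,11],[6,17],[10,11],[14,0],[15,4],[17,11],[42,2],[45,16],[49,0]]
[[1,11],[6,17],[10,11],[14,0],[15,4],[17,11],[42,8],[45,16],[49,0]]
[[1,11],[6,17],[10,11],[14,0],[15,4],[17,11],[42,8],[45,16],[49,0]]
[[1,11],[6,17],[10,11],[14,0],[15,4],[17,11],[23,17],[34,11],[42,8],[45,16],[49,0]]
[[1,11],[6,17],[10,11],[14,0],[15,4],[17,11],[23,17],[34,11],[42,8],[45,16],[49,9],[50,0]]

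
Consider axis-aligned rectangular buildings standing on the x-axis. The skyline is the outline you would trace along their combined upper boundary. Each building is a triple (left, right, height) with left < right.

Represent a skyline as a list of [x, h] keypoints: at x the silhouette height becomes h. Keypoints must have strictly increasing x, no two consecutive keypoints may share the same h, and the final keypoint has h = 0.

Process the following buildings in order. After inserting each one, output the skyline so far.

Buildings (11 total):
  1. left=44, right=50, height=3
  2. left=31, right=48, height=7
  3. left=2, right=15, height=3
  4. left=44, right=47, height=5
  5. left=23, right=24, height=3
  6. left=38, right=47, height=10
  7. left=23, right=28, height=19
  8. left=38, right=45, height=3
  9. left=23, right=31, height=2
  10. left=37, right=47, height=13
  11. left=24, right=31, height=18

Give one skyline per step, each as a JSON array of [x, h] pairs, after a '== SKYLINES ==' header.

== SKYLINES ==
[[44,3],[50,0]]
[[31,7],[48,3],[50,0]]
[[2,3],[15,0],[31,7],[48,3],[50,0]]
[[2,3],[15,0],[31,7],[48,3],[50,0]]
[[2,3],[15,0],[23,3],[24,0],[31,7],[48,3],[50,0]]
[[2,3],[15,0],[23,3],[24,0],[31,7],[38,10],[47,7],[48,3],[50,0]]
[[2,3],[15,0],[23,19],[28,0],[31,7],[38,10],[47,7],[48,3],[50,0]]
[[2,3],[15,0],[23,19],[28,0],[31,7],[38,10],[47,7],[48,3],[50,0]]
[[2,3],[15,0],[23,19],[28,2],[31,7],[38,10],[47,7],[48,3],[50,0]]
[[2,3],[15,0],[23,19],[28,2],[31,7],[37,13],[47,7],[48,3],[50,0]]
[[2,3],[15,0],[23,19],[28,18],[31,7],[37,13],[47,7],[48,3],[50,0]]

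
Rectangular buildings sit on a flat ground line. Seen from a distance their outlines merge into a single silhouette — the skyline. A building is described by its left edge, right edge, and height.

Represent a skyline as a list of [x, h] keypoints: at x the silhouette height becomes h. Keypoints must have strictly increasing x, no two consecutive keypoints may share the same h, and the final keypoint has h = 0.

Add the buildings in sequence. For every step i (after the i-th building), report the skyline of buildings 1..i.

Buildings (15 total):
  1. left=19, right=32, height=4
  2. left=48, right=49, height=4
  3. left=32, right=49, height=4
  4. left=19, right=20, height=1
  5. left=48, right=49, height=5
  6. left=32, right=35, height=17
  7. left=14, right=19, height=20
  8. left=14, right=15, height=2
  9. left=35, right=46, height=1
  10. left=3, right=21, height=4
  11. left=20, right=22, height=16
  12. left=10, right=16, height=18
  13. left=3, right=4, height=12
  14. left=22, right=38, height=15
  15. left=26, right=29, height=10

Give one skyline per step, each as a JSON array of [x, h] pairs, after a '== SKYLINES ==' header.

== SKYLINES ==
[[19,4],[32,0]]
[[19,4],[32,0],[48,4],[49,0]]
[[19,4],[49,0]]
[[19,4],[49,0]]
[[19,4],[48,5],[49,0]]
[[19,4],[32,17],[35,4],[48,5],[49,0]]
[[14,20],[19,4],[32,17],[35,4],[48,5],[49,0]]
[[14,20],[19,4],[32,17],[35,4],[48,5],[49,0]]
[[14,20],[19,4],[32,17],[35,4],[48,5],[49,0]]
[[3,4],[14,20],[19,4],[32,17],[35,4],[48,5],[49,0]]
[[3,4],[14,20],[19,4],[20,16],[22,4],[32,17],[35,4],[48,5],[49,0]]
[[3,4],[10,18],[14,20],[19,4],[20,16],[22,4],[32,17],[35,4],[48,5],[49,0]]
[[3,12],[4,4],[10,18],[14,20],[19,4],[20,16],[22,4],[32,17],[35,4],[48,5],[49,0]]
[[3,12],[4,4],[10,18],[14,20],[19,4],[20,16],[22,15],[32,17],[35,15],[38,4],[48,5],[49,0]]
[[3,12],[4,4],[10,18],[14,20],[19,4],[20,16],[22,15],[32,17],[35,15],[38,4],[48,5],[49,0]]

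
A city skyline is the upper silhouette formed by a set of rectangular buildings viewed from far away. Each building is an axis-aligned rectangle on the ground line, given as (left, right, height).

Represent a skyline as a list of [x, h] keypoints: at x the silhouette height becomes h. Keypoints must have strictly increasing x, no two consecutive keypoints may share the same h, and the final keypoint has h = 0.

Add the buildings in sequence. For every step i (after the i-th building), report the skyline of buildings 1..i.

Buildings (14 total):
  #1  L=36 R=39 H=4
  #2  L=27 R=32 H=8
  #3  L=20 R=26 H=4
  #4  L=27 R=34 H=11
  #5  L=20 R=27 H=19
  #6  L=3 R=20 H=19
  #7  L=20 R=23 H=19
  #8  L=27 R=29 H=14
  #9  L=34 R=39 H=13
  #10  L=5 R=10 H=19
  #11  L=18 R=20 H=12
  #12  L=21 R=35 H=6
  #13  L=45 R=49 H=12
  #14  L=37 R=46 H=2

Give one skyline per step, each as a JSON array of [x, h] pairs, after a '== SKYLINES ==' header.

== SKYLINES ==
[[36,4],[39,0]]
[[27,8],[32,0],[36,4],[39,0]]
[[20,4],[26,0],[27,8],[32,0],[36,4],[39,0]]
[[20,4],[26,0],[27,11],[34,0],[36,4],[39,0]]
[[20,19],[27,11],[34,0],[36,4],[39,0]]
[[3,19],[27,11],[34,0],[36,4],[39,0]]
[[3,19],[27,11],[34,0],[36,4],[39,0]]
[[3,19],[27,14],[29,11],[34,0],[36,4],[39,0]]
[[3,19],[27,14],[29,11],[34,13],[39,0]]
[[3,19],[27,14],[29,11],[34,13],[39,0]]
[[3,19],[27,14],[29,11],[34,13],[39,0]]
[[3,19],[27,14],[29,11],[34,13],[39,0]]
[[3,19],[27,14],[29,11],[34,13],[39,0],[45,12],[49,0]]
[[3,19],[27,14],[29,11],[34,13],[39,2],[45,12],[49,0]]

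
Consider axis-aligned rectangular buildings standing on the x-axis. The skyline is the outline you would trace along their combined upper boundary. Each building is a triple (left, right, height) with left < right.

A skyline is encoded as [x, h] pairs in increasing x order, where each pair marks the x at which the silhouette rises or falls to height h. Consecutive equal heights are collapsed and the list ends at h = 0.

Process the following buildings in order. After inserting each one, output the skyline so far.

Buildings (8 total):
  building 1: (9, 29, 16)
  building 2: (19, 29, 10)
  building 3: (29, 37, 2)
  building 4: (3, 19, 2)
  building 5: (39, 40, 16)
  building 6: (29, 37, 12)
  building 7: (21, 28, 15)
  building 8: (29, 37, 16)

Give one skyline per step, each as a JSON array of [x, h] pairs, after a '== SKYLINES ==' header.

== SKYLINES ==
[[9,16],[29,0]]
[[9,16],[29,0]]
[[9,16],[29,2],[37,0]]
[[3,2],[9,16],[29,2],[37,0]]
[[3,2],[9,16],[29,2],[37,0],[39,16],[40,0]]
[[3,2],[9,16],[29,12],[37,0],[39,16],[40,0]]
[[3,2],[9,16],[29,12],[37,0],[39,16],[40,0]]
[[3,2],[9,16],[37,0],[39,16],[40,0]]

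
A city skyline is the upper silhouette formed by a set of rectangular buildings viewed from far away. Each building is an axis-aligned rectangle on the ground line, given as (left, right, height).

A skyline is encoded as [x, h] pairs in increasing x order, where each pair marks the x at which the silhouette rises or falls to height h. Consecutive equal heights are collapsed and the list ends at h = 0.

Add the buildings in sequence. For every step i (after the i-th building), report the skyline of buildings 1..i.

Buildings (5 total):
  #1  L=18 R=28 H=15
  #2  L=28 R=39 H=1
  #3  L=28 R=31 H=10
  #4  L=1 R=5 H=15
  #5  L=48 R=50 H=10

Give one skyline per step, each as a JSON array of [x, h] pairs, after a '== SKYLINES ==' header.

== SKYLINES ==
[[18,15],[28,0]]
[[18,15],[28,1],[39,0]]
[[18,15],[28,10],[31,1],[39,0]]
[[1,15],[5,0],[18,15],[28,10],[31,1],[39,0]]
[[1,15],[5,0],[18,15],[28,10],[31,1],[39,0],[48,10],[50,0]]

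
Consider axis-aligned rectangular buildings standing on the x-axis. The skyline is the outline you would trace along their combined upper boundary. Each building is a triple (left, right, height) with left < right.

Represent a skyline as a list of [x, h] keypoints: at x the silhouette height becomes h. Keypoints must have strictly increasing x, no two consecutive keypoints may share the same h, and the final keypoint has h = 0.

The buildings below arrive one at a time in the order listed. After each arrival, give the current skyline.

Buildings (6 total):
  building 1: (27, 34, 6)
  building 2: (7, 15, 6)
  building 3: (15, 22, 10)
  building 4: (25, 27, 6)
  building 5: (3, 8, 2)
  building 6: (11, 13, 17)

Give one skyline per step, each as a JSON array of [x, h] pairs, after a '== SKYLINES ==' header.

== SKYLINES ==
[[27,6],[34,0]]
[[7,6],[15,0],[27,6],[34,0]]
[[7,6],[15,10],[22,0],[27,6],[34,0]]
[[7,6],[15,10],[22,0],[25,6],[34,0]]
[[3,2],[7,6],[15,10],[22,0],[25,6],[34,0]]
[[3,2],[7,6],[11,17],[13,6],[15,10],[22,0],[25,6],[34,0]]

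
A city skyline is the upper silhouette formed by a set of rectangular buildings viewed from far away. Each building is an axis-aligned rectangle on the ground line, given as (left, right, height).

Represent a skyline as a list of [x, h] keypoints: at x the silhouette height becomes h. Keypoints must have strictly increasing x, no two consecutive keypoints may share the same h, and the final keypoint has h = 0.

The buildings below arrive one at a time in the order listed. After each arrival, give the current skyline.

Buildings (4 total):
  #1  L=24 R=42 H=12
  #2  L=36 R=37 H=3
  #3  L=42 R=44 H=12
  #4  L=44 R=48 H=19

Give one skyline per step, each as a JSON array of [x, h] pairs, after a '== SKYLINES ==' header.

== SKYLINES ==
[[24,12],[42,0]]
[[24,12],[42,0]]
[[24,12],[44,0]]
[[24,12],[44,19],[48,0]]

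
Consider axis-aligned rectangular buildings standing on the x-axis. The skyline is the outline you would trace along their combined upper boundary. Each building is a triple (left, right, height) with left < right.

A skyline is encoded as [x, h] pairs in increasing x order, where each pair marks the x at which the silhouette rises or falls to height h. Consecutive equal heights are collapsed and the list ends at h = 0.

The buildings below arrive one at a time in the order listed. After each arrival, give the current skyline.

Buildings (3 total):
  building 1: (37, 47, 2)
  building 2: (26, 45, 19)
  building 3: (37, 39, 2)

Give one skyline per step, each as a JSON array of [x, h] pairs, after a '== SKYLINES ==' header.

== SKYLINES ==
[[37,2],[47,0]]
[[26,19],[45,2],[47,0]]
[[26,19],[45,2],[47,0]]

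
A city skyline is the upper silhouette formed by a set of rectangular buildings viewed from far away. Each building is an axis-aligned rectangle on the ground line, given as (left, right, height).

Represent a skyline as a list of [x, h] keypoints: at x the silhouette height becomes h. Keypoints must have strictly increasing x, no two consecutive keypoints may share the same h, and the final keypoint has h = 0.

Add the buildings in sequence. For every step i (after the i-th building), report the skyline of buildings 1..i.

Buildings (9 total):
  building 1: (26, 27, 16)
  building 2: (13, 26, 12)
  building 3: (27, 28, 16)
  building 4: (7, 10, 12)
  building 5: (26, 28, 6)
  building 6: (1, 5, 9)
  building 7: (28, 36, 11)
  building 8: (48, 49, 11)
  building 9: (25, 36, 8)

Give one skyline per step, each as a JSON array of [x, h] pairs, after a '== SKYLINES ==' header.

== SKYLINES ==
[[26,16],[27,0]]
[[13,12],[26,16],[27,0]]
[[13,12],[26,16],[28,0]]
[[7,12],[10,0],[13,12],[26,16],[28,0]]
[[7,12],[10,0],[13,12],[26,16],[28,0]]
[[1,9],[5,0],[7,12],[10,0],[13,12],[26,16],[28,0]]
[[1,9],[5,0],[7,12],[10,0],[13,12],[26,16],[28,11],[36,0]]
[[1,9],[5,0],[7,12],[10,0],[13,12],[26,16],[28,11],[36,0],[48,11],[49,0]]
[[1,9],[5,0],[7,12],[10,0],[13,12],[26,16],[28,11],[36,0],[48,11],[49,0]]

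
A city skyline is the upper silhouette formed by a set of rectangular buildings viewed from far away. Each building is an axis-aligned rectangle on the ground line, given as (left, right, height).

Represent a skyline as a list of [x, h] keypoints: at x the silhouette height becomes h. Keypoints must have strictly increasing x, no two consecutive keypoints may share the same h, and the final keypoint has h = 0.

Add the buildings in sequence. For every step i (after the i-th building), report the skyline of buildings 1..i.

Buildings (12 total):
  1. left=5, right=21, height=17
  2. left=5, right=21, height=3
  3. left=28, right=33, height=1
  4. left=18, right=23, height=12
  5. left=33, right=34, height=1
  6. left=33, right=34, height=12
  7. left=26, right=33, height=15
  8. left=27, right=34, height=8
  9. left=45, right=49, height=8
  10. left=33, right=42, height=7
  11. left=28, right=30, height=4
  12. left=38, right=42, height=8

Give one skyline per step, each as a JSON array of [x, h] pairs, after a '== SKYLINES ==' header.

== SKYLINES ==
[[5,17],[21,0]]
[[5,17],[21,0]]
[[5,17],[21,0],[28,1],[33,0]]
[[5,17],[21,12],[23,0],[28,1],[33,0]]
[[5,17],[21,12],[23,0],[28,1],[34,0]]
[[5,17],[21,12],[23,0],[28,1],[33,12],[34,0]]
[[5,17],[21,12],[23,0],[26,15],[33,12],[34,0]]
[[5,17],[21,12],[23,0],[26,15],[33,12],[34,0]]
[[5,17],[21,12],[23,0],[26,15],[33,12],[34,0],[45,8],[49,0]]
[[5,17],[21,12],[23,0],[26,15],[33,12],[34,7],[42,0],[45,8],[49,0]]
[[5,17],[21,12],[23,0],[26,15],[33,12],[34,7],[42,0],[45,8],[49,0]]
[[5,17],[21,12],[23,0],[26,15],[33,12],[34,7],[38,8],[42,0],[45,8],[49,0]]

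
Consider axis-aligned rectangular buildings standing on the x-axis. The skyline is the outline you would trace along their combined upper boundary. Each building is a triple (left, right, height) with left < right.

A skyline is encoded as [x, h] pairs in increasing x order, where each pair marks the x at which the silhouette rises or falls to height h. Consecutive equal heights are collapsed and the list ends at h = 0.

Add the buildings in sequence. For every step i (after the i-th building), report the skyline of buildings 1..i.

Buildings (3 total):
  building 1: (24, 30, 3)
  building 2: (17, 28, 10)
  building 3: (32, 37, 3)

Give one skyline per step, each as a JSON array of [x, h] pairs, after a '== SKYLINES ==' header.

== SKYLINES ==
[[24,3],[30,0]]
[[17,10],[28,3],[30,0]]
[[17,10],[28,3],[30,0],[32,3],[37,0]]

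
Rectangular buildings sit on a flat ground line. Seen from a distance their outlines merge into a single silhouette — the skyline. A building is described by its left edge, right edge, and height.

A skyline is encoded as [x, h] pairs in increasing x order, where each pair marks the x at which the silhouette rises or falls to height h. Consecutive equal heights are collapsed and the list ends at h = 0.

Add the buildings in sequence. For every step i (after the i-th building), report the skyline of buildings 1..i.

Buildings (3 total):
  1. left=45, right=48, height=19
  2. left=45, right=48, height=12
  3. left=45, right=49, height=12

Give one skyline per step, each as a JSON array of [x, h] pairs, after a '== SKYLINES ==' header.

== SKYLINES ==
[[45,19],[48,0]]
[[45,19],[48,0]]
[[45,19],[48,12],[49,0]]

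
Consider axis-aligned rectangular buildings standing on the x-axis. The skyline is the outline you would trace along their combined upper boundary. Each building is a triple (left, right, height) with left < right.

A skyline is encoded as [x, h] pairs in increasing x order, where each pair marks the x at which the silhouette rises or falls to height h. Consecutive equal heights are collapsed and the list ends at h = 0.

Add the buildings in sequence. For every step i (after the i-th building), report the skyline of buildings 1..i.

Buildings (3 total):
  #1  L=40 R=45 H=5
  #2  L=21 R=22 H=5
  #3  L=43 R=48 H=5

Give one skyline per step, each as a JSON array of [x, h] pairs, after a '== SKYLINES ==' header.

== SKYLINES ==
[[40,5],[45,0]]
[[21,5],[22,0],[40,5],[45,0]]
[[21,5],[22,0],[40,5],[48,0]]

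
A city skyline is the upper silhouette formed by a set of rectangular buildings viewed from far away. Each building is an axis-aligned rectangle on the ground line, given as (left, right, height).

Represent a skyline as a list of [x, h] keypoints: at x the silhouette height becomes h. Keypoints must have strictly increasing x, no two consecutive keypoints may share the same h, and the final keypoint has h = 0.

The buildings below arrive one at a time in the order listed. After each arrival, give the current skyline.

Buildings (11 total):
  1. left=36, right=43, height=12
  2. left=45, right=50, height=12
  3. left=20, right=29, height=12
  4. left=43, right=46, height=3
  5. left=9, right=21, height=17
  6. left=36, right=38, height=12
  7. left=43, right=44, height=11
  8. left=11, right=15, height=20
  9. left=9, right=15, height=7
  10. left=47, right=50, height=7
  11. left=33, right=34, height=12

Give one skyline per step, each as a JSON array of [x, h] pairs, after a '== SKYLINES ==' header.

== SKYLINES ==
[[36,12],[43,0]]
[[36,12],[43,0],[45,12],[50,0]]
[[20,12],[29,0],[36,12],[43,0],[45,12],[50,0]]
[[20,12],[29,0],[36,12],[43,3],[45,12],[50,0]]
[[9,17],[21,12],[29,0],[36,12],[43,3],[45,12],[50,0]]
[[9,17],[21,12],[29,0],[36,12],[43,3],[45,12],[50,0]]
[[9,17],[21,12],[29,0],[36,12],[43,11],[44,3],[45,12],[50,0]]
[[9,17],[11,20],[15,17],[21,12],[29,0],[36,12],[43,11],[44,3],[45,12],[50,0]]
[[9,17],[11,20],[15,17],[21,12],[29,0],[36,12],[43,11],[44,3],[45,12],[50,0]]
[[9,17],[11,20],[15,17],[21,12],[29,0],[36,12],[43,11],[44,3],[45,12],[50,0]]
[[9,17],[11,20],[15,17],[21,12],[29,0],[33,12],[34,0],[36,12],[43,11],[44,3],[45,12],[50,0]]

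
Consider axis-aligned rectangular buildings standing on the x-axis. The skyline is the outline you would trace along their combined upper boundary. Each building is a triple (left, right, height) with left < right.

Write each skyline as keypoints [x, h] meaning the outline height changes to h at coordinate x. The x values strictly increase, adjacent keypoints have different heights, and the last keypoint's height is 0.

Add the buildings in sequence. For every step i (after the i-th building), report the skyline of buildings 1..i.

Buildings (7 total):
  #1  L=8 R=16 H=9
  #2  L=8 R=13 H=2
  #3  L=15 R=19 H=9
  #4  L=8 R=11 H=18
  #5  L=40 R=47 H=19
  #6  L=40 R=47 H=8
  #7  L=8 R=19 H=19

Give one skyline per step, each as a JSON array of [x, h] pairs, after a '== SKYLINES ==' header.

== SKYLINES ==
[[8,9],[16,0]]
[[8,9],[16,0]]
[[8,9],[19,0]]
[[8,18],[11,9],[19,0]]
[[8,18],[11,9],[19,0],[40,19],[47,0]]
[[8,18],[11,9],[19,0],[40,19],[47,0]]
[[8,19],[19,0],[40,19],[47,0]]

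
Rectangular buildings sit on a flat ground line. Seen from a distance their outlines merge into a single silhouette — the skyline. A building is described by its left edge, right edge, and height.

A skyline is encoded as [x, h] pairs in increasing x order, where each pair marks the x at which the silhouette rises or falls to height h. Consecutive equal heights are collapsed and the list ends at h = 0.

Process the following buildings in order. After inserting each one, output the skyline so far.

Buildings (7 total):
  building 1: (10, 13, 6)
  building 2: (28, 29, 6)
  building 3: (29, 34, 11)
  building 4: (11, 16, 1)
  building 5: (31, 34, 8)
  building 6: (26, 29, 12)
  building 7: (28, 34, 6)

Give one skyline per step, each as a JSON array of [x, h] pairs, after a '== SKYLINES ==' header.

== SKYLINES ==
[[10,6],[13,0]]
[[10,6],[13,0],[28,6],[29,0]]
[[10,6],[13,0],[28,6],[29,11],[34,0]]
[[10,6],[13,1],[16,0],[28,6],[29,11],[34,0]]
[[10,6],[13,1],[16,0],[28,6],[29,11],[34,0]]
[[10,6],[13,1],[16,0],[26,12],[29,11],[34,0]]
[[10,6],[13,1],[16,0],[26,12],[29,11],[34,0]]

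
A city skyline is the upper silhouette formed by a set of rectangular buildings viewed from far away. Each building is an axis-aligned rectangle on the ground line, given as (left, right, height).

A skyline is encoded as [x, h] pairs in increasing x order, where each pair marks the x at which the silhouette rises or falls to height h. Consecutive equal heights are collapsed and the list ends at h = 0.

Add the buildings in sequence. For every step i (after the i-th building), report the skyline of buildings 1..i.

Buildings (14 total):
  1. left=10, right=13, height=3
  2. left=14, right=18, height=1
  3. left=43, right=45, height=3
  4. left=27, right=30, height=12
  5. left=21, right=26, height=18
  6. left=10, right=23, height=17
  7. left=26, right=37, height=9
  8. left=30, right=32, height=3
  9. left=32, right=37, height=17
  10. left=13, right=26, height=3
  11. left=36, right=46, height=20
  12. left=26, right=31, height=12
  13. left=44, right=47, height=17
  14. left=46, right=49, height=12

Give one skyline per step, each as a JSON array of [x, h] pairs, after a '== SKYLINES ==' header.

== SKYLINES ==
[[10,3],[13,0]]
[[10,3],[13,0],[14,1],[18,0]]
[[10,3],[13,0],[14,1],[18,0],[43,3],[45,0]]
[[10,3],[13,0],[14,1],[18,0],[27,12],[30,0],[43,3],[45,0]]
[[10,3],[13,0],[14,1],[18,0],[21,18],[26,0],[27,12],[30,0],[43,3],[45,0]]
[[10,17],[21,18],[26,0],[27,12],[30,0],[43,3],[45,0]]
[[10,17],[21,18],[26,9],[27,12],[30,9],[37,0],[43,3],[45,0]]
[[10,17],[21,18],[26,9],[27,12],[30,9],[37,0],[43,3],[45,0]]
[[10,17],[21,18],[26,9],[27,12],[30,9],[32,17],[37,0],[43,3],[45,0]]
[[10,17],[21,18],[26,9],[27,12],[30,9],[32,17],[37,0],[43,3],[45,0]]
[[10,17],[21,18],[26,9],[27,12],[30,9],[32,17],[36,20],[46,0]]
[[10,17],[21,18],[26,12],[31,9],[32,17],[36,20],[46,0]]
[[10,17],[21,18],[26,12],[31,9],[32,17],[36,20],[46,17],[47,0]]
[[10,17],[21,18],[26,12],[31,9],[32,17],[36,20],[46,17],[47,12],[49,0]]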